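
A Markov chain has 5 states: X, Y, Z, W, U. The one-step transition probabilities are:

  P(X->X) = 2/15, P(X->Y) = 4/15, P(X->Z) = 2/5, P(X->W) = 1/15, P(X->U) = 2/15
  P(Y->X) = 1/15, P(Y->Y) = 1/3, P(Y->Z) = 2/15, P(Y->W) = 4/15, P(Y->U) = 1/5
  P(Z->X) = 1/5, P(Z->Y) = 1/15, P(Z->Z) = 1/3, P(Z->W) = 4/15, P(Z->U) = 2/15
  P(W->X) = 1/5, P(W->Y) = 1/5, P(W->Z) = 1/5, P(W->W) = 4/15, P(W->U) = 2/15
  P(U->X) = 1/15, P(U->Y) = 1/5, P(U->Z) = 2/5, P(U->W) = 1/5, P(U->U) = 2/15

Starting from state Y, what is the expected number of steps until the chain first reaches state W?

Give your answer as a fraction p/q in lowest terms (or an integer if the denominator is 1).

Let h_i = expected steps to first reach W from state i.
Boundary: h_W = 0.
First-step equations for the other states:
  h_X = 1 + 2/15*h_X + 4/15*h_Y + 2/5*h_Z + 1/15*h_W + 2/15*h_U
  h_Y = 1 + 1/15*h_X + 1/3*h_Y + 2/15*h_Z + 4/15*h_W + 1/5*h_U
  h_Z = 1 + 1/5*h_X + 1/15*h_Y + 1/3*h_Z + 4/15*h_W + 2/15*h_U
  h_U = 1 + 1/15*h_X + 1/5*h_Y + 2/5*h_Z + 1/5*h_W + 2/15*h_U

Substituting h_W = 0 and rearranging gives the linear system (I - Q) h = 1:
  [13/15, -4/15, -2/5, -2/15] . (h_X, h_Y, h_Z, h_U) = 1
  [-1/15, 2/3, -2/15, -1/5] . (h_X, h_Y, h_Z, h_U) = 1
  [-1/5, -1/15, 2/3, -2/15] . (h_X, h_Y, h_Z, h_U) = 1
  [-1/15, -1/5, -2/5, 13/15] . (h_X, h_Y, h_Z, h_U) = 1

Solving yields:
  h_X = 255/49
  h_Y = 9840/2303
  h_Z = 10140/2303
  h_U = 10530/2303

Starting state is Y, so the expected hitting time is h_Y = 9840/2303.

Answer: 9840/2303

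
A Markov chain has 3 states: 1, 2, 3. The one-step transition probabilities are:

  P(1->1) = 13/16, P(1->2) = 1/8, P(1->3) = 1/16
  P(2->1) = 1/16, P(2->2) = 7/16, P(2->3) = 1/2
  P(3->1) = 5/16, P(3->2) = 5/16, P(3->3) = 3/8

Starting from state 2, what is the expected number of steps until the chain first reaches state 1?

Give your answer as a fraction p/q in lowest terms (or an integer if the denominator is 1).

Let h_i = expected steps to first reach 1 from state i.
Boundary: h_1 = 0.
First-step equations for the other states:
  h_2 = 1 + 1/16*h_1 + 7/16*h_2 + 1/2*h_3
  h_3 = 1 + 5/16*h_1 + 5/16*h_2 + 3/8*h_3

Substituting h_1 = 0 and rearranging gives the linear system (I - Q) h = 1:
  [9/16, -1/2] . (h_2, h_3) = 1
  [-5/16, 5/8] . (h_2, h_3) = 1

Solving yields:
  h_2 = 144/25
  h_3 = 112/25

Starting state is 2, so the expected hitting time is h_2 = 144/25.

Answer: 144/25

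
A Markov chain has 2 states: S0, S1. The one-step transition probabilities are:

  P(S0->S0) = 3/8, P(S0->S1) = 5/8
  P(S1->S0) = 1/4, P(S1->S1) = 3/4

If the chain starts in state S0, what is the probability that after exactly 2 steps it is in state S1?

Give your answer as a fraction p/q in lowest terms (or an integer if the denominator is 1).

Answer: 45/64

Derivation:
Computing P^2 by repeated multiplication:
P^1 =
  S0: [3/8, 5/8]
  S1: [1/4, 3/4]
P^2 =
  S0: [19/64, 45/64]
  S1: [9/32, 23/32]

(P^2)[S0 -> S1] = 45/64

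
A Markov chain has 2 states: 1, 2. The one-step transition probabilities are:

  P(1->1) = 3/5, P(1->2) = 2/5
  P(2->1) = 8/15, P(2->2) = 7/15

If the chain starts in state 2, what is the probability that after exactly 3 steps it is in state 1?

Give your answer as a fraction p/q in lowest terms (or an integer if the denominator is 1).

Answer: 1928/3375

Derivation:
Computing P^3 by repeated multiplication:
P^1 =
  1: [3/5, 2/5]
  2: [8/15, 7/15]
P^2 =
  1: [43/75, 32/75]
  2: [128/225, 97/225]
P^3 =
  1: [643/1125, 482/1125]
  2: [1928/3375, 1447/3375]

(P^3)[2 -> 1] = 1928/3375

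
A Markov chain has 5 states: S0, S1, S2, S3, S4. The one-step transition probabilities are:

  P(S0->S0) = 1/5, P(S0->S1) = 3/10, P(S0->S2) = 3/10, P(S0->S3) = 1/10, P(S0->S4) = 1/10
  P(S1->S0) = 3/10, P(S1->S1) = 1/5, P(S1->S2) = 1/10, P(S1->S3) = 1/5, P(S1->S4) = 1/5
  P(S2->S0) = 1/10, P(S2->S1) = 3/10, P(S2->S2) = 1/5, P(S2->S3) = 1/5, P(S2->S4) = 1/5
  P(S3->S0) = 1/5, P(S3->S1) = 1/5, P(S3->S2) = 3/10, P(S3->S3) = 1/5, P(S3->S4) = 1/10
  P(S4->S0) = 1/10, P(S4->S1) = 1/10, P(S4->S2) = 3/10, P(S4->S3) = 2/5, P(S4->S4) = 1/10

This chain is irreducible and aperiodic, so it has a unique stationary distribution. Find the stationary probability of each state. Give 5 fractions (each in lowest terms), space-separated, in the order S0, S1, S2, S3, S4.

The stationary distribution satisfies pi = pi * P, i.e.:
  pi_S0 = 1/5*pi_S0 + 3/10*pi_S1 + 1/10*pi_S2 + 1/5*pi_S3 + 1/10*pi_S4
  pi_S1 = 3/10*pi_S0 + 1/5*pi_S1 + 3/10*pi_S2 + 1/5*pi_S3 + 1/10*pi_S4
  pi_S2 = 3/10*pi_S0 + 1/10*pi_S1 + 1/5*pi_S2 + 3/10*pi_S3 + 3/10*pi_S4
  pi_S3 = 1/10*pi_S0 + 1/5*pi_S1 + 1/5*pi_S2 + 1/5*pi_S3 + 2/5*pi_S4
  pi_S4 = 1/10*pi_S0 + 1/5*pi_S1 + 1/5*pi_S2 + 1/10*pi_S3 + 1/10*pi_S4
with normalization: pi_S0 + pi_S1 + pi_S2 + pi_S3 + pi_S4 = 1.

Using the first 4 balance equations plus normalization, the linear system A*pi = b is:
  [-4/5, 3/10, 1/10, 1/5, 1/10] . pi = 0
  [3/10, -4/5, 3/10, 1/5, 1/10] . pi = 0
  [3/10, 1/10, -4/5, 3/10, 3/10] . pi = 0
  [1/10, 1/5, 1/5, -4/5, 2/5] . pi = 0
  [1, 1, 1, 1, 1] . pi = 1

Solving yields:
  pi_S0 = 2066/11169
  pi_S1 = 2536/11169
  pi_S2 = 2585/11169
  pi_S3 = 2353/11169
  pi_S4 = 181/1241

Verification (pi * P):
  2066/11169*1/5 + 2536/11169*3/10 + 2585/11169*1/10 + 2353/11169*1/5 + 181/1241*1/10 = 2066/11169 = pi_S0  (ok)
  2066/11169*3/10 + 2536/11169*1/5 + 2585/11169*3/10 + 2353/11169*1/5 + 181/1241*1/10 = 2536/11169 = pi_S1  (ok)
  2066/11169*3/10 + 2536/11169*1/10 + 2585/11169*1/5 + 2353/11169*3/10 + 181/1241*3/10 = 2585/11169 = pi_S2  (ok)
  2066/11169*1/10 + 2536/11169*1/5 + 2585/11169*1/5 + 2353/11169*1/5 + 181/1241*2/5 = 2353/11169 = pi_S3  (ok)
  2066/11169*1/10 + 2536/11169*1/5 + 2585/11169*1/5 + 2353/11169*1/10 + 181/1241*1/10 = 181/1241 = pi_S4  (ok)

Answer: 2066/11169 2536/11169 2585/11169 2353/11169 181/1241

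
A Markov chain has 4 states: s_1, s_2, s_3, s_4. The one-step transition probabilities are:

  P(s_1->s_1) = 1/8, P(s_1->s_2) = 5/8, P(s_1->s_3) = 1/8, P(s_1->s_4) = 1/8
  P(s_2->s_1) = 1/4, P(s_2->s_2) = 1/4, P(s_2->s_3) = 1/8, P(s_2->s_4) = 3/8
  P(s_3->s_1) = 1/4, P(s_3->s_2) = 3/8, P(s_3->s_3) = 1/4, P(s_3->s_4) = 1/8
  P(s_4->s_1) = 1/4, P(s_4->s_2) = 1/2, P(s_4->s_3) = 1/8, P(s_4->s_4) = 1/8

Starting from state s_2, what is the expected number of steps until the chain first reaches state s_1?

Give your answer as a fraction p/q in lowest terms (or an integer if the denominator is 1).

Answer: 4

Derivation:
Let h_i = expected steps to first reach s_1 from state i.
Boundary: h_s_1 = 0.
First-step equations for the other states:
  h_s_2 = 1 + 1/4*h_s_1 + 1/4*h_s_2 + 1/8*h_s_3 + 3/8*h_s_4
  h_s_3 = 1 + 1/4*h_s_1 + 3/8*h_s_2 + 1/4*h_s_3 + 1/8*h_s_4
  h_s_4 = 1 + 1/4*h_s_1 + 1/2*h_s_2 + 1/8*h_s_3 + 1/8*h_s_4

Substituting h_s_1 = 0 and rearranging gives the linear system (I - Q) h = 1:
  [3/4, -1/8, -3/8] . (h_s_2, h_s_3, h_s_4) = 1
  [-3/8, 3/4, -1/8] . (h_s_2, h_s_3, h_s_4) = 1
  [-1/2, -1/8, 7/8] . (h_s_2, h_s_3, h_s_4) = 1

Solving yields:
  h_s_2 = 4
  h_s_3 = 4
  h_s_4 = 4

Starting state is s_2, so the expected hitting time is h_s_2 = 4.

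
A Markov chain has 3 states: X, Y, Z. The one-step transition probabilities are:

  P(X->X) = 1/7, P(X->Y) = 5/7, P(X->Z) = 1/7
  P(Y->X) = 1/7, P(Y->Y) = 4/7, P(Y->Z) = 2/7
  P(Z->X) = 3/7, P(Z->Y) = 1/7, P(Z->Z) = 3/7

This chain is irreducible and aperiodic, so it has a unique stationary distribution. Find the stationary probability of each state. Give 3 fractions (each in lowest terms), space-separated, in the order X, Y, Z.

Answer: 5/22 21/44 13/44

Derivation:
The stationary distribution satisfies pi = pi * P, i.e.:
  pi_X = 1/7*pi_X + 1/7*pi_Y + 3/7*pi_Z
  pi_Y = 5/7*pi_X + 4/7*pi_Y + 1/7*pi_Z
  pi_Z = 1/7*pi_X + 2/7*pi_Y + 3/7*pi_Z
with normalization: pi_X + pi_Y + pi_Z = 1.

Using the first 2 balance equations plus normalization, the linear system A*pi = b is:
  [-6/7, 1/7, 3/7] . pi = 0
  [5/7, -3/7, 1/7] . pi = 0
  [1, 1, 1] . pi = 1

Solving yields:
  pi_X = 5/22
  pi_Y = 21/44
  pi_Z = 13/44

Verification (pi * P):
  5/22*1/7 + 21/44*1/7 + 13/44*3/7 = 5/22 = pi_X  (ok)
  5/22*5/7 + 21/44*4/7 + 13/44*1/7 = 21/44 = pi_Y  (ok)
  5/22*1/7 + 21/44*2/7 + 13/44*3/7 = 13/44 = pi_Z  (ok)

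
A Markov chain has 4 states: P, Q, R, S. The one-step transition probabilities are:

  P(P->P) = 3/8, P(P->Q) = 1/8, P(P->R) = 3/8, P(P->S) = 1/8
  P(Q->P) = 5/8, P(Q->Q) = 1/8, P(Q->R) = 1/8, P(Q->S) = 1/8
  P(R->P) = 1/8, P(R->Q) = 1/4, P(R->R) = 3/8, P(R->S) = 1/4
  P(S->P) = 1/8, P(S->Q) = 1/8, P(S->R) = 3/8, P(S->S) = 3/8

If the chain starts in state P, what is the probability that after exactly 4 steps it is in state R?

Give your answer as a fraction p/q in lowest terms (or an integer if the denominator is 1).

Computing P^4 by repeated multiplication:
P^1 =
  P: [3/8, 1/8, 3/8, 1/8]
  Q: [5/8, 1/8, 1/8, 1/8]
  R: [1/8, 1/4, 3/8, 1/4]
  S: [1/8, 1/8, 3/8, 3/8]
P^2 =
  P: [9/32, 11/64, 11/32, 13/64]
  Q: [11/32, 9/64, 11/32, 11/64]
  R: [9/32, 11/64, 5/16, 15/64]
  S: [7/32, 11/64, 11/32, 17/64]
P^3 =
  P: [9/32, 43/256, 85/256, 7/32]
  Q: [9/32, 43/256, 87/256, 27/128]
  R: [9/32, 21/128, 85/256, 57/256]
  S: [17/64, 43/256, 85/256, 15/64]
P^4 =
  P: [143/512, 341/2048, 341/1024, 453/2048]
  Q: [143/512, 343/2048, 341/1024, 451/2048]
  R: [71/256, 341/2048, 171/512, 455/2048]
  S: [141/512, 341/2048, 341/1024, 461/2048]

(P^4)[P -> R] = 341/1024

Answer: 341/1024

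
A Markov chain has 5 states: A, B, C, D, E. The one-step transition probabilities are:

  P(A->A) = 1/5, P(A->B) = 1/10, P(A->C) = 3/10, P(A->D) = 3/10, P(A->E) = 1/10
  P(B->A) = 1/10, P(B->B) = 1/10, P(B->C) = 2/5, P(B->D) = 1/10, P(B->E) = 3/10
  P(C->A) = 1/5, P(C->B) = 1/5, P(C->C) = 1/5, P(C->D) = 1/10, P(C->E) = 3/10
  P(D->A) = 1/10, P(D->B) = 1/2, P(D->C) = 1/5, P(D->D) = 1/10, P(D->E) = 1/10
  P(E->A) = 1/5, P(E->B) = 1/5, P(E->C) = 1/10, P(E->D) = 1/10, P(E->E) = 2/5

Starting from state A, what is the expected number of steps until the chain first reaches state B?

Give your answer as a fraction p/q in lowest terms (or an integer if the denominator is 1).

Answer: 1060/227

Derivation:
Let h_i = expected steps to first reach B from state i.
Boundary: h_B = 0.
First-step equations for the other states:
  h_A = 1 + 1/5*h_A + 1/10*h_B + 3/10*h_C + 3/10*h_D + 1/10*h_E
  h_C = 1 + 1/5*h_A + 1/5*h_B + 1/5*h_C + 1/10*h_D + 3/10*h_E
  h_D = 1 + 1/10*h_A + 1/2*h_B + 1/5*h_C + 1/10*h_D + 1/10*h_E
  h_E = 1 + 1/5*h_A + 1/5*h_B + 1/10*h_C + 1/10*h_D + 2/5*h_E

Substituting h_B = 0 and rearranging gives the linear system (I - Q) h = 1:
  [4/5, -3/10, -3/10, -1/10] . (h_A, h_C, h_D, h_E) = 1
  [-1/5, 4/5, -1/10, -3/10] . (h_A, h_C, h_D, h_E) = 1
  [-1/10, -1/5, 9/10, -1/10] . (h_A, h_C, h_D, h_E) = 1
  [-1/5, -1/10, -1/10, 3/5] . (h_A, h_C, h_D, h_E) = 1

Solving yields:
  h_A = 1060/227
  h_C = 1020/227
  h_D = 710/227
  h_E = 1020/227

Starting state is A, so the expected hitting time is h_A = 1060/227.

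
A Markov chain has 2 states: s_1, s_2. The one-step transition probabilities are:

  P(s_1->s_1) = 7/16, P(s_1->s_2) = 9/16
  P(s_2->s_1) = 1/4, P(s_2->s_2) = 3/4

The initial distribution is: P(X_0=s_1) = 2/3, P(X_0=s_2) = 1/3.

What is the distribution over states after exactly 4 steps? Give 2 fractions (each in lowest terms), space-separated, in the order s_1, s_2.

Propagating the distribution step by step (d_{t+1} = d_t * P):
d_0 = (s_1=2/3, s_2=1/3)
  d_1[s_1] = 2/3*7/16 + 1/3*1/4 = 3/8
  d_1[s_2] = 2/3*9/16 + 1/3*3/4 = 5/8
d_1 = (s_1=3/8, s_2=5/8)
  d_2[s_1] = 3/8*7/16 + 5/8*1/4 = 41/128
  d_2[s_2] = 3/8*9/16 + 5/8*3/4 = 87/128
d_2 = (s_1=41/128, s_2=87/128)
  d_3[s_1] = 41/128*7/16 + 87/128*1/4 = 635/2048
  d_3[s_2] = 41/128*9/16 + 87/128*3/4 = 1413/2048
d_3 = (s_1=635/2048, s_2=1413/2048)
  d_4[s_1] = 635/2048*7/16 + 1413/2048*1/4 = 10097/32768
  d_4[s_2] = 635/2048*9/16 + 1413/2048*3/4 = 22671/32768
d_4 = (s_1=10097/32768, s_2=22671/32768)

Answer: 10097/32768 22671/32768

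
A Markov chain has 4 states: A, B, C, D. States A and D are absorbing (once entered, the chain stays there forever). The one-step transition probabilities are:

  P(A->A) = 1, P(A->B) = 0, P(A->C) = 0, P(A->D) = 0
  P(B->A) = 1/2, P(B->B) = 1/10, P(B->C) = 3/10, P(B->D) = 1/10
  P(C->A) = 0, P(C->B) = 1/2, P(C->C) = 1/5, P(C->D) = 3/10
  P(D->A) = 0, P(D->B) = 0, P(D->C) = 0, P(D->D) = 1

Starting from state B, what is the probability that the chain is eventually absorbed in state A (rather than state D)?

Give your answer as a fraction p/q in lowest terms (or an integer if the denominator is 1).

Let a_i = P(absorbed in A | start in state i).
Boundary conditions: a_A = 1, a_D = 0.
For each transient state i, a_i = sum_j P(i->j) * a_j:
  a_B = 1/2*a_A + 1/10*a_B + 3/10*a_C + 1/10*a_D
  a_C = 0*a_A + 1/2*a_B + 1/5*a_C + 3/10*a_D

Substituting a_A = 1 and a_D = 0, rearrange to (I - Q) a = r where r[i] = P(i -> A):
  [9/10, -3/10] . (a_B, a_C) = 1/2
  [-1/2, 4/5] . (a_B, a_C) = 0

Solving yields:
  a_B = 40/57
  a_C = 25/57

Starting state is B, so the absorption probability is a_B = 40/57.

Answer: 40/57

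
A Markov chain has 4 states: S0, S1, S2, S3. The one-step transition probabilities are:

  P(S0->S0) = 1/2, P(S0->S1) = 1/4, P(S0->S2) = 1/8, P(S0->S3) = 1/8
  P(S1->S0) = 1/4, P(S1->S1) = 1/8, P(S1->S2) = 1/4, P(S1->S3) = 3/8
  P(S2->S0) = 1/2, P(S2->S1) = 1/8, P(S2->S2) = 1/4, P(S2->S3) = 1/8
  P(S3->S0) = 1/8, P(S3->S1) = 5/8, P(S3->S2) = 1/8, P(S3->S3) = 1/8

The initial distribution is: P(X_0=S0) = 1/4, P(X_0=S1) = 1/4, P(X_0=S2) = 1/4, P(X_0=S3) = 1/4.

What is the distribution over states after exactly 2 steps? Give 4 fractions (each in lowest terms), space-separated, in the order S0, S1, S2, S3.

Propagating the distribution step by step (d_{t+1} = d_t * P):
d_0 = (S0=1/4, S1=1/4, S2=1/4, S3=1/4)
  d_1[S0] = 1/4*1/2 + 1/4*1/4 + 1/4*1/2 + 1/4*1/8 = 11/32
  d_1[S1] = 1/4*1/4 + 1/4*1/8 + 1/4*1/8 + 1/4*5/8 = 9/32
  d_1[S2] = 1/4*1/8 + 1/4*1/4 + 1/4*1/4 + 1/4*1/8 = 3/16
  d_1[S3] = 1/4*1/8 + 1/4*3/8 + 1/4*1/8 + 1/4*1/8 = 3/16
d_1 = (S0=11/32, S1=9/32, S2=3/16, S3=3/16)
  d_2[S0] = 11/32*1/2 + 9/32*1/4 + 3/16*1/2 + 3/16*1/8 = 23/64
  d_2[S1] = 11/32*1/4 + 9/32*1/8 + 3/16*1/8 + 3/16*5/8 = 67/256
  d_2[S2] = 11/32*1/8 + 9/32*1/4 + 3/16*1/4 + 3/16*1/8 = 47/256
  d_2[S3] = 11/32*1/8 + 9/32*3/8 + 3/16*1/8 + 3/16*1/8 = 25/128
d_2 = (S0=23/64, S1=67/256, S2=47/256, S3=25/128)

Answer: 23/64 67/256 47/256 25/128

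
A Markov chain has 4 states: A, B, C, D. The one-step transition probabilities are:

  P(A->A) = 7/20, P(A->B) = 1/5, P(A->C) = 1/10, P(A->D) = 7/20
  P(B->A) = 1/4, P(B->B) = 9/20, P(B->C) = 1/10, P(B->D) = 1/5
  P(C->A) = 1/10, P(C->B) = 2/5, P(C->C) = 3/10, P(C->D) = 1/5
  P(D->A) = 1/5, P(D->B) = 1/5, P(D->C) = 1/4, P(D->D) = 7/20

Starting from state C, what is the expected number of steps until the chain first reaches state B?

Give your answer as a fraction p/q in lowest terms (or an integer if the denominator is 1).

Answer: 83/26

Derivation:
Let h_i = expected steps to first reach B from state i.
Boundary: h_B = 0.
First-step equations for the other states:
  h_A = 1 + 7/20*h_A + 1/5*h_B + 1/10*h_C + 7/20*h_D
  h_C = 1 + 1/10*h_A + 2/5*h_B + 3/10*h_C + 1/5*h_D
  h_D = 1 + 1/5*h_A + 1/5*h_B + 1/4*h_C + 7/20*h_D

Substituting h_B = 0 and rearranging gives the linear system (I - Q) h = 1:
  [13/20, -1/10, -7/20] . (h_A, h_C, h_D) = 1
  [-1/10, 7/10, -1/5] . (h_A, h_C, h_D) = 1
  [-1/5, -1/4, 13/20] . (h_A, h_C, h_D) = 1

Solving yields:
  h_A = 329/78
  h_C = 83/26
  h_D = 317/78

Starting state is C, so the expected hitting time is h_C = 83/26.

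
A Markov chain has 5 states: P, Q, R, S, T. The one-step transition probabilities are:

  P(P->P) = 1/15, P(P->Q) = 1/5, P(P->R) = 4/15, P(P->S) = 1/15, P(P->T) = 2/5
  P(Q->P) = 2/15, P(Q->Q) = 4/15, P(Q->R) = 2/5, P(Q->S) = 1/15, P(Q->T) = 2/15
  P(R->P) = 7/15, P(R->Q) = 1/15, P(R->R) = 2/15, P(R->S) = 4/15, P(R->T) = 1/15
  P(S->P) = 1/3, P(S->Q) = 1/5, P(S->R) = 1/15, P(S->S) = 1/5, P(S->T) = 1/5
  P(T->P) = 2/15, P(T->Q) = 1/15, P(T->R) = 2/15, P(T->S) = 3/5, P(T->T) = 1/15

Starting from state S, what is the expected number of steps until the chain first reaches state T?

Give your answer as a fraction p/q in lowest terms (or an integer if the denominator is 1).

Let h_i = expected steps to first reach T from state i.
Boundary: h_T = 0.
First-step equations for the other states:
  h_P = 1 + 1/15*h_P + 1/5*h_Q + 4/15*h_R + 1/15*h_S + 2/5*h_T
  h_Q = 1 + 2/15*h_P + 4/15*h_Q + 2/5*h_R + 1/15*h_S + 2/15*h_T
  h_R = 1 + 7/15*h_P + 1/15*h_Q + 2/15*h_R + 4/15*h_S + 1/15*h_T
  h_S = 1 + 1/3*h_P + 1/5*h_Q + 1/15*h_R + 1/5*h_S + 1/5*h_T

Substituting h_T = 0 and rearranging gives the linear system (I - Q) h = 1:
  [14/15, -1/5, -4/15, -1/15] . (h_P, h_Q, h_R, h_S) = 1
  [-2/15, 11/15, -2/5, -1/15] . (h_P, h_Q, h_R, h_S) = 1
  [-7/15, -1/15, 13/15, -4/15] . (h_P, h_Q, h_R, h_S) = 1
  [-1/3, -1/5, -1/15, 4/5] . (h_P, h_Q, h_R, h_S) = 1

Solving yields:
  h_P = 1227/304
  h_Q = 3255/608
  h_R = 3153/608
  h_S = 2859/608

Starting state is S, so the expected hitting time is h_S = 2859/608.

Answer: 2859/608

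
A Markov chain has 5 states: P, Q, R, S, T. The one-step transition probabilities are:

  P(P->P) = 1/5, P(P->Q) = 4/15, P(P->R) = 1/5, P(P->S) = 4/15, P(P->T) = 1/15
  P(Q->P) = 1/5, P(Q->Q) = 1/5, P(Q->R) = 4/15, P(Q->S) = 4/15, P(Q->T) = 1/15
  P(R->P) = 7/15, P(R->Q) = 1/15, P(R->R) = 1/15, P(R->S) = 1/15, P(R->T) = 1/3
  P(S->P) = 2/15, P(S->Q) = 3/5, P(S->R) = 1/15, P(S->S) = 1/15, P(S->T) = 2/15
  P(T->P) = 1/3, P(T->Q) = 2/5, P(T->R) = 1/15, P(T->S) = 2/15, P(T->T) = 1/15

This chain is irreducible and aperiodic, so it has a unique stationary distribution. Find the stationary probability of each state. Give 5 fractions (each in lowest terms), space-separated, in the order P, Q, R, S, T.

The stationary distribution satisfies pi = pi * P, i.e.:
  pi_P = 1/5*pi_P + 1/5*pi_Q + 7/15*pi_R + 2/15*pi_S + 1/3*pi_T
  pi_Q = 4/15*pi_P + 1/5*pi_Q + 1/15*pi_R + 3/5*pi_S + 2/5*pi_T
  pi_R = 1/5*pi_P + 4/15*pi_Q + 1/15*pi_R + 1/15*pi_S + 1/15*pi_T
  pi_S = 4/15*pi_P + 4/15*pi_Q + 1/15*pi_R + 1/15*pi_S + 2/15*pi_T
  pi_T = 1/15*pi_P + 1/15*pi_Q + 1/3*pi_R + 2/15*pi_S + 1/15*pi_T
with normalization: pi_P + pi_Q + pi_R + pi_S + pi_T = 1.

Using the first 4 balance equations plus normalization, the linear system A*pi = b is:
  [-4/5, 1/5, 7/15, 2/15, 1/3] . pi = 0
  [4/15, -4/5, 1/15, 3/5, 2/5] . pi = 0
  [1/5, 4/15, -14/15, 1/15, 1/15] . pi = 0
  [4/15, 4/15, 1/15, -14/15, 2/15] . pi = 0
  [1, 1, 1, 1, 1] . pi = 1

Solving yields:
  pi_P = 18565/75439
  pi_Q = 22067/75439
  pi_R = 11918/75439
  pi_S = 13764/75439
  pi_T = 9125/75439

Verification (pi * P):
  18565/75439*1/5 + 22067/75439*1/5 + 11918/75439*7/15 + 13764/75439*2/15 + 9125/75439*1/3 = 18565/75439 = pi_P  (ok)
  18565/75439*4/15 + 22067/75439*1/5 + 11918/75439*1/15 + 13764/75439*3/5 + 9125/75439*2/5 = 22067/75439 = pi_Q  (ok)
  18565/75439*1/5 + 22067/75439*4/15 + 11918/75439*1/15 + 13764/75439*1/15 + 9125/75439*1/15 = 11918/75439 = pi_R  (ok)
  18565/75439*4/15 + 22067/75439*4/15 + 11918/75439*1/15 + 13764/75439*1/15 + 9125/75439*2/15 = 13764/75439 = pi_S  (ok)
  18565/75439*1/15 + 22067/75439*1/15 + 11918/75439*1/3 + 13764/75439*2/15 + 9125/75439*1/15 = 9125/75439 = pi_T  (ok)

Answer: 18565/75439 22067/75439 11918/75439 13764/75439 9125/75439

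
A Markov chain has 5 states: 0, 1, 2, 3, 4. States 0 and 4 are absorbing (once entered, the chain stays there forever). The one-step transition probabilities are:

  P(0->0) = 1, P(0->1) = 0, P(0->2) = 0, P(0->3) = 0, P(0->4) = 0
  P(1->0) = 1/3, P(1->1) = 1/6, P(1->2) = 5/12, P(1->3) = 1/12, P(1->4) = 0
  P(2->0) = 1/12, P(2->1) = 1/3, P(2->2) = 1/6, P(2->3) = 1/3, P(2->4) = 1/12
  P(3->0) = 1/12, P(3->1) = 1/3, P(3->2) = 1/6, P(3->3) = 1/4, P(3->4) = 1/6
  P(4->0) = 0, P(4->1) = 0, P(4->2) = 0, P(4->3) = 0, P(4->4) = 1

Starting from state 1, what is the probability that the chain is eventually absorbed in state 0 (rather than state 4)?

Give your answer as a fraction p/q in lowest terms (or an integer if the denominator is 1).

Let a_i = P(absorbed in 0 | start in state i).
Boundary conditions: a_0 = 1, a_4 = 0.
For each transient state i, a_i = sum_j P(i->j) * a_j:
  a_1 = 1/3*a_0 + 1/6*a_1 + 5/12*a_2 + 1/12*a_3 + 0*a_4
  a_2 = 1/12*a_0 + 1/3*a_1 + 1/6*a_2 + 1/3*a_3 + 1/12*a_4
  a_3 = 1/12*a_0 + 1/3*a_1 + 1/6*a_2 + 1/4*a_3 + 1/6*a_4

Substituting a_0 = 1 and a_4 = 0, rearrange to (I - Q) a = r where r[i] = P(i -> 0):
  [5/6, -5/12, -1/12] . (a_1, a_2, a_3) = 1/3
  [-1/3, 5/6, -1/3] . (a_1, a_2, a_3) = 1/12
  [-1/3, -1/6, 3/4] . (a_1, a_2, a_3) = 1/12

Solving yields:
  a_1 = 405/512
  a_2 = 169/256
  a_3 = 39/64

Starting state is 1, so the absorption probability is a_1 = 405/512.

Answer: 405/512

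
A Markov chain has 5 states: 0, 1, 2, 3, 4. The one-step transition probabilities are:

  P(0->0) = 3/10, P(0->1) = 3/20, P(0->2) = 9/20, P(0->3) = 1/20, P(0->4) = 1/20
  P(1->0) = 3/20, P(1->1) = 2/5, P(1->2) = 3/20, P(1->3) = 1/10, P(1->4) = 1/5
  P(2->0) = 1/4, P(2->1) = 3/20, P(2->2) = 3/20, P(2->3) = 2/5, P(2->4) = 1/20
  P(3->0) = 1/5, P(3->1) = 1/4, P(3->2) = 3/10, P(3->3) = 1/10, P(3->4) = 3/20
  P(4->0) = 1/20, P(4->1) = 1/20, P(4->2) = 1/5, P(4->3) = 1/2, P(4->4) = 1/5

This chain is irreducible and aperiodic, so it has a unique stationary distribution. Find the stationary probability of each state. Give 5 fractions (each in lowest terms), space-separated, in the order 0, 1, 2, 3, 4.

Answer: 8688/42577 27109/127731 31837/127731 27221/127731 15500/127731

Derivation:
The stationary distribution satisfies pi = pi * P, i.e.:
  pi_0 = 3/10*pi_0 + 3/20*pi_1 + 1/4*pi_2 + 1/5*pi_3 + 1/20*pi_4
  pi_1 = 3/20*pi_0 + 2/5*pi_1 + 3/20*pi_2 + 1/4*pi_3 + 1/20*pi_4
  pi_2 = 9/20*pi_0 + 3/20*pi_1 + 3/20*pi_2 + 3/10*pi_3 + 1/5*pi_4
  pi_3 = 1/20*pi_0 + 1/10*pi_1 + 2/5*pi_2 + 1/10*pi_3 + 1/2*pi_4
  pi_4 = 1/20*pi_0 + 1/5*pi_1 + 1/20*pi_2 + 3/20*pi_3 + 1/5*pi_4
with normalization: pi_0 + pi_1 + pi_2 + pi_3 + pi_4 = 1.

Using the first 4 balance equations plus normalization, the linear system A*pi = b is:
  [-7/10, 3/20, 1/4, 1/5, 1/20] . pi = 0
  [3/20, -3/5, 3/20, 1/4, 1/20] . pi = 0
  [9/20, 3/20, -17/20, 3/10, 1/5] . pi = 0
  [1/20, 1/10, 2/5, -9/10, 1/2] . pi = 0
  [1, 1, 1, 1, 1] . pi = 1

Solving yields:
  pi_0 = 8688/42577
  pi_1 = 27109/127731
  pi_2 = 31837/127731
  pi_3 = 27221/127731
  pi_4 = 15500/127731

Verification (pi * P):
  8688/42577*3/10 + 27109/127731*3/20 + 31837/127731*1/4 + 27221/127731*1/5 + 15500/127731*1/20 = 8688/42577 = pi_0  (ok)
  8688/42577*3/20 + 27109/127731*2/5 + 31837/127731*3/20 + 27221/127731*1/4 + 15500/127731*1/20 = 27109/127731 = pi_1  (ok)
  8688/42577*9/20 + 27109/127731*3/20 + 31837/127731*3/20 + 27221/127731*3/10 + 15500/127731*1/5 = 31837/127731 = pi_2  (ok)
  8688/42577*1/20 + 27109/127731*1/10 + 31837/127731*2/5 + 27221/127731*1/10 + 15500/127731*1/2 = 27221/127731 = pi_3  (ok)
  8688/42577*1/20 + 27109/127731*1/5 + 31837/127731*1/20 + 27221/127731*3/20 + 15500/127731*1/5 = 15500/127731 = pi_4  (ok)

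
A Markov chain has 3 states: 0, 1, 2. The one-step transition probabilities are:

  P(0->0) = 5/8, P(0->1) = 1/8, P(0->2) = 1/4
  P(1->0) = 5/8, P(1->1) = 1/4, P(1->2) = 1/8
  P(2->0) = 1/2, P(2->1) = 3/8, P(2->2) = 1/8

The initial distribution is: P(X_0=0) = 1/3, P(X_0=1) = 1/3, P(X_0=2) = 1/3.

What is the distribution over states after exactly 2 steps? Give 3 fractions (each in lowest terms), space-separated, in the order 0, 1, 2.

Answer: 29/48 19/96 19/96

Derivation:
Propagating the distribution step by step (d_{t+1} = d_t * P):
d_0 = (0=1/3, 1=1/3, 2=1/3)
  d_1[0] = 1/3*5/8 + 1/3*5/8 + 1/3*1/2 = 7/12
  d_1[1] = 1/3*1/8 + 1/3*1/4 + 1/3*3/8 = 1/4
  d_1[2] = 1/3*1/4 + 1/3*1/8 + 1/3*1/8 = 1/6
d_1 = (0=7/12, 1=1/4, 2=1/6)
  d_2[0] = 7/12*5/8 + 1/4*5/8 + 1/6*1/2 = 29/48
  d_2[1] = 7/12*1/8 + 1/4*1/4 + 1/6*3/8 = 19/96
  d_2[2] = 7/12*1/4 + 1/4*1/8 + 1/6*1/8 = 19/96
d_2 = (0=29/48, 1=19/96, 2=19/96)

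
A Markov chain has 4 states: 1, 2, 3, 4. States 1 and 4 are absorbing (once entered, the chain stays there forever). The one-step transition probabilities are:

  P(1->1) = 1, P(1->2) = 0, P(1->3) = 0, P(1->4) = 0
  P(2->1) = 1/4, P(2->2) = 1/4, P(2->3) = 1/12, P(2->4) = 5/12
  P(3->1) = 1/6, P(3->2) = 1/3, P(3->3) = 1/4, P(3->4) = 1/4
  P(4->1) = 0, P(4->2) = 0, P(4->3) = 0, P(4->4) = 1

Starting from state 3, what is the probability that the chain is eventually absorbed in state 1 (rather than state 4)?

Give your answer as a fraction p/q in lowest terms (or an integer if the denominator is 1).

Answer: 30/77

Derivation:
Let a_i = P(absorbed in 1 | start in state i).
Boundary conditions: a_1 = 1, a_4 = 0.
For each transient state i, a_i = sum_j P(i->j) * a_j:
  a_2 = 1/4*a_1 + 1/4*a_2 + 1/12*a_3 + 5/12*a_4
  a_3 = 1/6*a_1 + 1/3*a_2 + 1/4*a_3 + 1/4*a_4

Substituting a_1 = 1 and a_4 = 0, rearrange to (I - Q) a = r where r[i] = P(i -> 1):
  [3/4, -1/12] . (a_2, a_3) = 1/4
  [-1/3, 3/4] . (a_2, a_3) = 1/6

Solving yields:
  a_2 = 29/77
  a_3 = 30/77

Starting state is 3, so the absorption probability is a_3 = 30/77.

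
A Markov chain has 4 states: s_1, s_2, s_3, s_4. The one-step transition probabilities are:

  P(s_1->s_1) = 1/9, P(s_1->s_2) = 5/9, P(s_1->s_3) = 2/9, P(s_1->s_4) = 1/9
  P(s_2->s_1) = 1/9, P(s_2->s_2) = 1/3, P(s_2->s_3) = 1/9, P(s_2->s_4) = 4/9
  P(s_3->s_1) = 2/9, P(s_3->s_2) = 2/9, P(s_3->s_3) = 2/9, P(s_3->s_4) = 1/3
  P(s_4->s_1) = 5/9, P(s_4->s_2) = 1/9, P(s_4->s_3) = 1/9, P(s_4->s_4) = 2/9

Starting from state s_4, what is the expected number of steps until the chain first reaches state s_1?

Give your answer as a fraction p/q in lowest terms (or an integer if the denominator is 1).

Answer: 504/223

Derivation:
Let h_i = expected steps to first reach s_1 from state i.
Boundary: h_s_1 = 0.
First-step equations for the other states:
  h_s_2 = 1 + 1/9*h_s_1 + 1/3*h_s_2 + 1/9*h_s_3 + 4/9*h_s_4
  h_s_3 = 1 + 2/9*h_s_1 + 2/9*h_s_2 + 2/9*h_s_3 + 1/3*h_s_4
  h_s_4 = 1 + 5/9*h_s_1 + 1/9*h_s_2 + 1/9*h_s_3 + 2/9*h_s_4

Substituting h_s_1 = 0 and rearranging gives the linear system (I - Q) h = 1:
  [2/3, -1/9, -4/9] . (h_s_2, h_s_3, h_s_4) = 1
  [-2/9, 7/9, -1/3] . (h_s_2, h_s_3, h_s_4) = 1
  [-1/9, -1/9, 7/9] . (h_s_2, h_s_3, h_s_4) = 1

Solving yields:
  h_s_2 = 792/223
  h_s_3 = 729/223
  h_s_4 = 504/223

Starting state is s_4, so the expected hitting time is h_s_4 = 504/223.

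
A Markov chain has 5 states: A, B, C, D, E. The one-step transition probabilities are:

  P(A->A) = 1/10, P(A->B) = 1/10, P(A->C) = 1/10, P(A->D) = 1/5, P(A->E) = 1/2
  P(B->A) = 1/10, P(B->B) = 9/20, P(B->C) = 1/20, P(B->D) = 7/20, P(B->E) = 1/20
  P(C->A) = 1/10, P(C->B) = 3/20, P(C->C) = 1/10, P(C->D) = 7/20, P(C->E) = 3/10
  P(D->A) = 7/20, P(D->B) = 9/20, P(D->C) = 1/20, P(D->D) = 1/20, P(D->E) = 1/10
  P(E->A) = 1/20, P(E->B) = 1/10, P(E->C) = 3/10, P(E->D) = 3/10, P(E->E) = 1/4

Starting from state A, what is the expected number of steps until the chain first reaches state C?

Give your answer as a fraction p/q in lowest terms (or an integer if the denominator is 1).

Answer: 3035/364

Derivation:
Let h_i = expected steps to first reach C from state i.
Boundary: h_C = 0.
First-step equations for the other states:
  h_A = 1 + 1/10*h_A + 1/10*h_B + 1/10*h_C + 1/5*h_D + 1/2*h_E
  h_B = 1 + 1/10*h_A + 9/20*h_B + 1/20*h_C + 7/20*h_D + 1/20*h_E
  h_D = 1 + 7/20*h_A + 9/20*h_B + 1/20*h_C + 1/20*h_D + 1/10*h_E
  h_E = 1 + 1/20*h_A + 1/10*h_B + 3/10*h_C + 3/10*h_D + 1/4*h_E

Substituting h_C = 0 and rearranging gives the linear system (I - Q) h = 1:
  [9/10, -1/10, -1/5, -1/2] . (h_A, h_B, h_D, h_E) = 1
  [-1/10, 11/20, -7/20, -1/20] . (h_A, h_B, h_D, h_E) = 1
  [-7/20, -9/20, 19/20, -1/10] . (h_A, h_B, h_D, h_E) = 1
  [-1/20, -1/10, -3/10, 3/4] . (h_A, h_B, h_D, h_E) = 1

Solving yields:
  h_A = 3035/364
  h_B = 1845/182
  h_D = 10565/1092
  h_E = 7765/1092

Starting state is A, so the expected hitting time is h_A = 3035/364.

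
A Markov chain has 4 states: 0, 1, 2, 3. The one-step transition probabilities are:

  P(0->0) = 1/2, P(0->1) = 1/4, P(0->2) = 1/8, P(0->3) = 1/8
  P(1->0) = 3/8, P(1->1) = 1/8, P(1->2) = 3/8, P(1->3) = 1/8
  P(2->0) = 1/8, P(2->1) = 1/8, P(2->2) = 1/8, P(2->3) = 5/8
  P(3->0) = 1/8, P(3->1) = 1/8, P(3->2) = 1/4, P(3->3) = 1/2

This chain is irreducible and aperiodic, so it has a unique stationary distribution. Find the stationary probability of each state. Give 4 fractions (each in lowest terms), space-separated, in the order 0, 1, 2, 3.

Answer: 5/19 3/19 4/19 7/19

Derivation:
The stationary distribution satisfies pi = pi * P, i.e.:
  pi_0 = 1/2*pi_0 + 3/8*pi_1 + 1/8*pi_2 + 1/8*pi_3
  pi_1 = 1/4*pi_0 + 1/8*pi_1 + 1/8*pi_2 + 1/8*pi_3
  pi_2 = 1/8*pi_0 + 3/8*pi_1 + 1/8*pi_2 + 1/4*pi_3
  pi_3 = 1/8*pi_0 + 1/8*pi_1 + 5/8*pi_2 + 1/2*pi_3
with normalization: pi_0 + pi_1 + pi_2 + pi_3 = 1.

Using the first 3 balance equations plus normalization, the linear system A*pi = b is:
  [-1/2, 3/8, 1/8, 1/8] . pi = 0
  [1/4, -7/8, 1/8, 1/8] . pi = 0
  [1/8, 3/8, -7/8, 1/4] . pi = 0
  [1, 1, 1, 1] . pi = 1

Solving yields:
  pi_0 = 5/19
  pi_1 = 3/19
  pi_2 = 4/19
  pi_3 = 7/19

Verification (pi * P):
  5/19*1/2 + 3/19*3/8 + 4/19*1/8 + 7/19*1/8 = 5/19 = pi_0  (ok)
  5/19*1/4 + 3/19*1/8 + 4/19*1/8 + 7/19*1/8 = 3/19 = pi_1  (ok)
  5/19*1/8 + 3/19*3/8 + 4/19*1/8 + 7/19*1/4 = 4/19 = pi_2  (ok)
  5/19*1/8 + 3/19*1/8 + 4/19*5/8 + 7/19*1/2 = 7/19 = pi_3  (ok)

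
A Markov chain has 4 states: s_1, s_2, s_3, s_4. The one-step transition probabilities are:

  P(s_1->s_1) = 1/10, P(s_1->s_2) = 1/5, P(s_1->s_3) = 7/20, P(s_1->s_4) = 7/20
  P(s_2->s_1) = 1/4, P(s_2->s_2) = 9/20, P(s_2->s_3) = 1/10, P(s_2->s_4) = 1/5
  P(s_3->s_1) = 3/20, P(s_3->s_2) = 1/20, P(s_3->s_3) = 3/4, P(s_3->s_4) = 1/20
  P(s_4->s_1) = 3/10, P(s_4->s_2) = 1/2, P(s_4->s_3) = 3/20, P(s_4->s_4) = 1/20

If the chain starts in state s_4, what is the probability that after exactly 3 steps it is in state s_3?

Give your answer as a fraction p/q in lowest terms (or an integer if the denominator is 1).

Computing P^3 by repeated multiplication:
P^1 =
  s_1: [1/10, 1/5, 7/20, 7/20]
  s_2: [1/4, 9/20, 1/10, 1/5]
  s_3: [3/20, 1/20, 3/4, 1/20]
  s_4: [3/10, 1/2, 3/20, 1/20]
P^2 =
  s_1: [87/400, 121/400, 37/100, 11/100]
  s_2: [17/80, 143/400, 19/80, 77/400]
  s_3: [31/200, 23/200, 251/400, 41/400]
  s_4: [77/400, 127/400, 11/40, 43/200]
P^3 =
  s_1: [1487/8000, 81/320, 3203/8000, 257/1600]
  s_2: [51/250, 623/2000, 2537/8000, 1339/8000]
  s_3: [1353/8000, 1323/8000, 2207/4000, 91/800]
  s_4: [327/1600, 2421/8000, 2701/8000, 1243/8000]

(P^3)[s_4 -> s_3] = 2701/8000

Answer: 2701/8000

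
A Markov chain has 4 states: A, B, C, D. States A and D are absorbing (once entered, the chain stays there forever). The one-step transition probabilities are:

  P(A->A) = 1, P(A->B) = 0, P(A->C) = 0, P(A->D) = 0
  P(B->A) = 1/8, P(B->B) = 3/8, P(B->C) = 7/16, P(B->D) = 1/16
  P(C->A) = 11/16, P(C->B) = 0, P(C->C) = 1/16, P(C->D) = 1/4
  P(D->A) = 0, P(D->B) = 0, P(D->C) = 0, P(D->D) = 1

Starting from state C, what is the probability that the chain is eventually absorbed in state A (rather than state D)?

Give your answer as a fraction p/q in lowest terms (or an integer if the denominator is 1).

Let a_i = P(absorbed in A | start in state i).
Boundary conditions: a_A = 1, a_D = 0.
For each transient state i, a_i = sum_j P(i->j) * a_j:
  a_B = 1/8*a_A + 3/8*a_B + 7/16*a_C + 1/16*a_D
  a_C = 11/16*a_A + 0*a_B + 1/16*a_C + 1/4*a_D

Substituting a_A = 1 and a_D = 0, rearrange to (I - Q) a = r where r[i] = P(i -> A):
  [5/8, -7/16] . (a_B, a_C) = 1/8
  [0, 15/16] . (a_B, a_C) = 11/16

Solving yields:
  a_B = 107/150
  a_C = 11/15

Starting state is C, so the absorption probability is a_C = 11/15.

Answer: 11/15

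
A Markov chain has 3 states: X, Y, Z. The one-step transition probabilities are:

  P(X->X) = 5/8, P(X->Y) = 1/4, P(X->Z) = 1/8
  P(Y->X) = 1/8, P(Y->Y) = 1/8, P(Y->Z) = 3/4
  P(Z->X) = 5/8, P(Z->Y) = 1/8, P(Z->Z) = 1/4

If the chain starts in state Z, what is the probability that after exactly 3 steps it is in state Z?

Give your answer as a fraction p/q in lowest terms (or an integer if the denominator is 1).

Computing P^3 by repeated multiplication:
P^1 =
  X: [5/8, 1/4, 1/8]
  Y: [1/8, 1/8, 3/4]
  Z: [5/8, 1/8, 1/4]
P^2 =
  X: [1/2, 13/64, 19/64]
  Y: [9/16, 9/64, 19/64]
  Z: [9/16, 13/64, 15/64]
P^3 =
  X: [67/128, 3/16, 37/128]
  Y: [71/128, 25/128, 1/4]
  Z: [67/128, 25/128, 9/32]

(P^3)[Z -> Z] = 9/32

Answer: 9/32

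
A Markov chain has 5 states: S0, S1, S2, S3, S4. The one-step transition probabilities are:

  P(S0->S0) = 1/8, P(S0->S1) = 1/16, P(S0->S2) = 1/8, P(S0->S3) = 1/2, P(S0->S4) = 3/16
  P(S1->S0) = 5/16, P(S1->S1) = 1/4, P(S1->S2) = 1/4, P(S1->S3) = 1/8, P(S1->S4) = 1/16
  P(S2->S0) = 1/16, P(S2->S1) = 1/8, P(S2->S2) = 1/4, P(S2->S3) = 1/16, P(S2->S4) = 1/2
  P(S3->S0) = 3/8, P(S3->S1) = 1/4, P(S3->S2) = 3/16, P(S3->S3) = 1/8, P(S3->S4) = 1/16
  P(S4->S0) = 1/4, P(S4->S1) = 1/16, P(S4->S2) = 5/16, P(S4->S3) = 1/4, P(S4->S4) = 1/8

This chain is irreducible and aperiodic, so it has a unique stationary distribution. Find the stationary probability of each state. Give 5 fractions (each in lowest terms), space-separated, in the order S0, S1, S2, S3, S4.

The stationary distribution satisfies pi = pi * P, i.e.:
  pi_S0 = 1/8*pi_S0 + 5/16*pi_S1 + 1/16*pi_S2 + 3/8*pi_S3 + 1/4*pi_S4
  pi_S1 = 1/16*pi_S0 + 1/4*pi_S1 + 1/8*pi_S2 + 1/4*pi_S3 + 1/16*pi_S4
  pi_S2 = 1/8*pi_S0 + 1/4*pi_S1 + 1/4*pi_S2 + 3/16*pi_S3 + 5/16*pi_S4
  pi_S3 = 1/2*pi_S0 + 1/8*pi_S1 + 1/16*pi_S2 + 1/8*pi_S3 + 1/4*pi_S4
  pi_S4 = 3/16*pi_S0 + 1/16*pi_S1 + 1/2*pi_S2 + 1/16*pi_S3 + 1/8*pi_S4
with normalization: pi_S0 + pi_S1 + pi_S2 + pi_S3 + pi_S4 = 1.

Using the first 4 balance equations plus normalization, the linear system A*pi = b is:
  [-7/8, 5/16, 1/16, 3/8, 1/4] . pi = 0
  [1/16, -3/4, 1/8, 1/4, 1/16] . pi = 0
  [1/8, 1/4, -3/4, 3/16, 5/16] . pi = 0
  [1/2, 1/8, 1/16, -7/8, 1/4] . pi = 0
  [1, 1, 1, 1, 1] . pi = 1

Solving yields:
  pi_S0 = 14663/67427
  pi_S1 = 9722/67427
  pi_S2 = 14946/67427
  pi_S3 = 14671/67427
  pi_S4 = 13425/67427

Verification (pi * P):
  14663/67427*1/8 + 9722/67427*5/16 + 14946/67427*1/16 + 14671/67427*3/8 + 13425/67427*1/4 = 14663/67427 = pi_S0  (ok)
  14663/67427*1/16 + 9722/67427*1/4 + 14946/67427*1/8 + 14671/67427*1/4 + 13425/67427*1/16 = 9722/67427 = pi_S1  (ok)
  14663/67427*1/8 + 9722/67427*1/4 + 14946/67427*1/4 + 14671/67427*3/16 + 13425/67427*5/16 = 14946/67427 = pi_S2  (ok)
  14663/67427*1/2 + 9722/67427*1/8 + 14946/67427*1/16 + 14671/67427*1/8 + 13425/67427*1/4 = 14671/67427 = pi_S3  (ok)
  14663/67427*3/16 + 9722/67427*1/16 + 14946/67427*1/2 + 14671/67427*1/16 + 13425/67427*1/8 = 13425/67427 = pi_S4  (ok)

Answer: 14663/67427 9722/67427 14946/67427 14671/67427 13425/67427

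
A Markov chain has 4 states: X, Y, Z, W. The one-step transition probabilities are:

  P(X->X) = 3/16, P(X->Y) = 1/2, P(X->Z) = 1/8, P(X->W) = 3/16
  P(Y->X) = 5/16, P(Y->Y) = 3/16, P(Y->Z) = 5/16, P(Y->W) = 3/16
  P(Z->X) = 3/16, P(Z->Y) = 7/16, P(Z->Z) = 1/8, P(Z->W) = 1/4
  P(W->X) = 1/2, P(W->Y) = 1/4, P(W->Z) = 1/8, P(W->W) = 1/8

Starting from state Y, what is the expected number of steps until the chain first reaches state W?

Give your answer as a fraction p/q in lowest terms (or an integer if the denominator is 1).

Let h_i = expected steps to first reach W from state i.
Boundary: h_W = 0.
First-step equations for the other states:
  h_X = 1 + 3/16*h_X + 1/2*h_Y + 1/8*h_Z + 3/16*h_W
  h_Y = 1 + 5/16*h_X + 3/16*h_Y + 5/16*h_Z + 3/16*h_W
  h_Z = 1 + 3/16*h_X + 7/16*h_Y + 1/8*h_Z + 1/4*h_W

Substituting h_W = 0 and rearranging gives the linear system (I - Q) h = 1:
  [13/16, -1/2, -1/8] . (h_X, h_Y, h_Z) = 1
  [-5/16, 13/16, -5/16] . (h_X, h_Y, h_Z) = 1
  [-3/16, -7/16, 7/8] . (h_X, h_Y, h_Z) = 1

Solving yields:
  h_X = 1808/361
  h_Y = 1792/361
  h_Z = 1696/361

Starting state is Y, so the expected hitting time is h_Y = 1792/361.

Answer: 1792/361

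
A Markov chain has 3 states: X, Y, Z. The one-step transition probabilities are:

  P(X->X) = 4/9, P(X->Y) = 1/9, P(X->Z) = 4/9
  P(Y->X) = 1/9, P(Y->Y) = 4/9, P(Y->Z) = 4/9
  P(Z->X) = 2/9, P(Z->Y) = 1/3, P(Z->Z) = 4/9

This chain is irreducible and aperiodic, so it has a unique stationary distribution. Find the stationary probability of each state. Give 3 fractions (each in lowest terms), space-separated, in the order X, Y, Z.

The stationary distribution satisfies pi = pi * P, i.e.:
  pi_X = 4/9*pi_X + 1/9*pi_Y + 2/9*pi_Z
  pi_Y = 1/9*pi_X + 4/9*pi_Y + 1/3*pi_Z
  pi_Z = 4/9*pi_X + 4/9*pi_Y + 4/9*pi_Z
with normalization: pi_X + pi_Y + pi_Z = 1.

Using the first 2 balance equations plus normalization, the linear system A*pi = b is:
  [-5/9, 1/9, 2/9] . pi = 0
  [1/9, -5/9, 1/3] . pi = 0
  [1, 1, 1] . pi = 1

Solving yields:
  pi_X = 13/54
  pi_Y = 17/54
  pi_Z = 4/9

Verification (pi * P):
  13/54*4/9 + 17/54*1/9 + 4/9*2/9 = 13/54 = pi_X  (ok)
  13/54*1/9 + 17/54*4/9 + 4/9*1/3 = 17/54 = pi_Y  (ok)
  13/54*4/9 + 17/54*4/9 + 4/9*4/9 = 4/9 = pi_Z  (ok)

Answer: 13/54 17/54 4/9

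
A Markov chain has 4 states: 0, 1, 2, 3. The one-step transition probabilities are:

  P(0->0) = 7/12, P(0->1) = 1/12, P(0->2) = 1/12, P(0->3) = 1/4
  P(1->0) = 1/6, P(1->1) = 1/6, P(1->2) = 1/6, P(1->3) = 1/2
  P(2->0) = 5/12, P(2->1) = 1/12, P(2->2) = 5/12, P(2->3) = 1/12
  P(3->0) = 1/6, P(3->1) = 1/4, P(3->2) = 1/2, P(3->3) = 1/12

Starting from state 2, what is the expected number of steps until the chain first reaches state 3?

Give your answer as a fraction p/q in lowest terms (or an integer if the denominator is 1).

Let h_i = expected steps to first reach 3 from state i.
Boundary: h_3 = 0.
First-step equations for the other states:
  h_0 = 1 + 7/12*h_0 + 1/12*h_1 + 1/12*h_2 + 1/4*h_3
  h_1 = 1 + 1/6*h_0 + 1/6*h_1 + 1/6*h_2 + 1/2*h_3
  h_2 = 1 + 5/12*h_0 + 1/12*h_1 + 5/12*h_2 + 1/12*h_3

Substituting h_3 = 0 and rearranging gives the linear system (I - Q) h = 1:
  [5/12, -1/12, -1/12] . (h_0, h_1, h_2) = 1
  [-1/6, 5/6, -1/6] . (h_0, h_1, h_2) = 1
  [-5/12, -1/12, 7/12] . (h_0, h_1, h_2) = 1

Solving yields:
  h_0 = 4
  h_1 = 3
  h_2 = 5

Starting state is 2, so the expected hitting time is h_2 = 5.

Answer: 5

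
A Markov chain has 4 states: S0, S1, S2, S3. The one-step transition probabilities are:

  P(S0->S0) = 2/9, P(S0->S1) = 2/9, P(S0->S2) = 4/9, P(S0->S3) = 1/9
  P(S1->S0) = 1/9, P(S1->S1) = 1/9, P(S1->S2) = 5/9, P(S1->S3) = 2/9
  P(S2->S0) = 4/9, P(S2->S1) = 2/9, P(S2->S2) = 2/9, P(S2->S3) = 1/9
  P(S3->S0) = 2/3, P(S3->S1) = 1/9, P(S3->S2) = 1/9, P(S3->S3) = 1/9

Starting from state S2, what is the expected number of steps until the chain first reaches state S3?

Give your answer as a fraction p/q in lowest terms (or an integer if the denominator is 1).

Answer: 15/2

Derivation:
Let h_i = expected steps to first reach S3 from state i.
Boundary: h_S3 = 0.
First-step equations for the other states:
  h_S0 = 1 + 2/9*h_S0 + 2/9*h_S1 + 4/9*h_S2 + 1/9*h_S3
  h_S1 = 1 + 1/9*h_S0 + 1/9*h_S1 + 5/9*h_S2 + 2/9*h_S3
  h_S2 = 1 + 4/9*h_S0 + 2/9*h_S1 + 2/9*h_S2 + 1/9*h_S3

Substituting h_S3 = 0 and rearranging gives the linear system (I - Q) h = 1:
  [7/9, -2/9, -4/9] . (h_S0, h_S1, h_S2) = 1
  [-1/9, 8/9, -5/9] . (h_S0, h_S1, h_S2) = 1
  [-4/9, -2/9, 7/9] . (h_S0, h_S1, h_S2) = 1

Solving yields:
  h_S0 = 15/2
  h_S1 = 27/4
  h_S2 = 15/2

Starting state is S2, so the expected hitting time is h_S2 = 15/2.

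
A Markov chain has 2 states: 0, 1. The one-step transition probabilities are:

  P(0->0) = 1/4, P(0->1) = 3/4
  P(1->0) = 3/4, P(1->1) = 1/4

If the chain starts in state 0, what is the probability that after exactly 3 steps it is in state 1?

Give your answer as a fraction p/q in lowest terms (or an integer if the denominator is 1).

Answer: 9/16

Derivation:
Computing P^3 by repeated multiplication:
P^1 =
  0: [1/4, 3/4]
  1: [3/4, 1/4]
P^2 =
  0: [5/8, 3/8]
  1: [3/8, 5/8]
P^3 =
  0: [7/16, 9/16]
  1: [9/16, 7/16]

(P^3)[0 -> 1] = 9/16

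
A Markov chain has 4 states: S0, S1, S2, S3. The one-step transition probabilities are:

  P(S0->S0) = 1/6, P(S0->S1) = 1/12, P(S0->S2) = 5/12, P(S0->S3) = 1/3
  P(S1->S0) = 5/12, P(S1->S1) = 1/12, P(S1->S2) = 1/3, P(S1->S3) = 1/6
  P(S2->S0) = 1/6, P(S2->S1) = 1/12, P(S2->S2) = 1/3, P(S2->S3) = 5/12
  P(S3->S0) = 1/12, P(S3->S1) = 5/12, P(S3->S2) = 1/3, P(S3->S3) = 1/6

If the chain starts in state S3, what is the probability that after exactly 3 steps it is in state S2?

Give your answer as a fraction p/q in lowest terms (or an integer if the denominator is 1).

Answer: 613/1728

Derivation:
Computing P^3 by repeated multiplication:
P^1 =
  S0: [1/6, 1/12, 5/12, 1/3]
  S1: [5/12, 1/12, 1/3, 1/6]
  S2: [1/6, 1/12, 1/3, 5/12]
  S3: [1/12, 5/12, 1/3, 1/6]
P^2 =
  S0: [23/144, 7/36, 25/72, 43/144]
  S1: [25/144, 5/36, 53/144, 23/72]
  S2: [11/72, 2/9, 25/72, 5/18]
  S3: [37/144, 5/36, 49/144, 19/72]
P^3 =
  S0: [329/1728, 79/432, 599/1728, 121/432]
  S1: [151/864, 41/216, 601/1728, 497/1728]
  S2: [43/216, 19/108, 299/864, 241/864]
  S3: [155/864, 37/216, 613/1728, 509/1728]

(P^3)[S3 -> S2] = 613/1728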